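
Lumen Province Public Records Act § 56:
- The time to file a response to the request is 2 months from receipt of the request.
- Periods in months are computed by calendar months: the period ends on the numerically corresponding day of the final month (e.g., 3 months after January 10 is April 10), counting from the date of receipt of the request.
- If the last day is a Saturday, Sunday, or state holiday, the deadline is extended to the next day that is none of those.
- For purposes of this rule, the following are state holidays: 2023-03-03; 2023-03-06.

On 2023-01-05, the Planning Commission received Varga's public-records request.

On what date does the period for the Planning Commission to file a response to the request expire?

2 months after 2023-01-05 is March 5, 2023.
March 5, 2023 is Sunday; March 6, 2023 is a listed holiday. The next qualifying day is March 7, 2023.

March 7, 2023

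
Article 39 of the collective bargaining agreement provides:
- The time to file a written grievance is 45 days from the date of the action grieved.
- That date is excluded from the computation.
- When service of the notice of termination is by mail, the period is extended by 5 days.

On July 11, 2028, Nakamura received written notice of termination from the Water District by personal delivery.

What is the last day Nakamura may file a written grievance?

August 25, 2028

45 days after July 11, 2028 is August 25, 2028.
Service was not by mail, so no mail extension applies.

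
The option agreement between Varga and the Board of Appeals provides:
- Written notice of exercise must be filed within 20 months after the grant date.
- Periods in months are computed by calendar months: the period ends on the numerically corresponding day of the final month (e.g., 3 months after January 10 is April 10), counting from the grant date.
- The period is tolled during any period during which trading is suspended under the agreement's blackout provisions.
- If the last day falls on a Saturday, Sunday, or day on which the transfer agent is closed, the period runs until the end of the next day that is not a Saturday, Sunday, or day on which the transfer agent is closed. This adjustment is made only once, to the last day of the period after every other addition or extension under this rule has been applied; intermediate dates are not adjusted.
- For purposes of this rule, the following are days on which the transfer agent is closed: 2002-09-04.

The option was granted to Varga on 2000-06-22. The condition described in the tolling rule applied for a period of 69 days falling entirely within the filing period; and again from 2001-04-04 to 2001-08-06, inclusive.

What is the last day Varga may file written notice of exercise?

September 5, 2002

20 months after 2000-06-22 is February 22, 2002.
Tolling adds 69 days: February 22, 2002 + 69 days = May 2, 2002.
From April 4, 2001 through August 6, 2001 inclusive is 125 days; tolling adds 125 days: May 2, 2002 + 125 days = September 4, 2002.
September 4, 2002 is a listed holiday. The next qualifying day is September 5, 2002.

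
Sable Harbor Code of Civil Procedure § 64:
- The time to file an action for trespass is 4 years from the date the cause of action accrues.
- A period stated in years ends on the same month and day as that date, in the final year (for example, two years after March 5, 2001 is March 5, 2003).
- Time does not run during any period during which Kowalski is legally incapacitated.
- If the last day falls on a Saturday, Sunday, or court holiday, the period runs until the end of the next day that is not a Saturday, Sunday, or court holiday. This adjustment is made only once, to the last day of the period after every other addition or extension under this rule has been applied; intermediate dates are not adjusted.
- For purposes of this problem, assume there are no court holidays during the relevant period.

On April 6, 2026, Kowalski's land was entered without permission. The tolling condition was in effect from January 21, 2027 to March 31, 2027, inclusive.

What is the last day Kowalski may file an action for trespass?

June 17, 2030

4 years after April 6, 2026 is April 6, 2030.
From January 21, 2027 through March 31, 2027 inclusive is 70 days; tolling adds 70 days: April 6, 2030 + 70 days = June 15, 2030.
June 15, 2030 is Saturday; June 16, 2030 is Sunday. The next qualifying day is June 17, 2030.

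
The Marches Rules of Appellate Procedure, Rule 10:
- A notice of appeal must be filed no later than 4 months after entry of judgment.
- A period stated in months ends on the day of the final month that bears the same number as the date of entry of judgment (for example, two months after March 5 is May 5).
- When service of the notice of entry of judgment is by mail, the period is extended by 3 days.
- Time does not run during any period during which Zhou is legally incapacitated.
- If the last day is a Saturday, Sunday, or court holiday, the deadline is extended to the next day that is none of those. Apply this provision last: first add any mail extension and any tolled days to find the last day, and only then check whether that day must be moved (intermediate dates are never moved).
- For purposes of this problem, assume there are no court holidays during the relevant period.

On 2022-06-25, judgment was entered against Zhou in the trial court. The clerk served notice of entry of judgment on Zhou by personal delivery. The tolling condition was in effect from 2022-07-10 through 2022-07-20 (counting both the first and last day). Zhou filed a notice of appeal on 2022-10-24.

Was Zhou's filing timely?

4 months after 2022-06-25 is October 25, 2022.
Service was not by mail, so no mail extension applies.
From July 10, 2022 through July 20, 2022 inclusive is 11 days; tolling adds 11 days: October 25, 2022 + 11 days = November 5, 2022.
November 5, 2022 is Saturday; November 6, 2022 is Sunday. The next qualifying day is November 7, 2022.
The deadline is November 7, 2022; the filing on October 24, 2022 is on or before that date.

Yes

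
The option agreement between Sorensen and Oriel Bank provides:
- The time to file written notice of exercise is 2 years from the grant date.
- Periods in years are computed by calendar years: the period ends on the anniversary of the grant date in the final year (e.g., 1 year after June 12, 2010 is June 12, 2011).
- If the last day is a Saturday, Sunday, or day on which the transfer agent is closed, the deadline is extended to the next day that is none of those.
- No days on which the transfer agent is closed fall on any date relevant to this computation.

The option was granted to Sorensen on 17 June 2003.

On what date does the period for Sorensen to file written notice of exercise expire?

June 17, 2005

2 years after 17 June 2003 is June 17, 2005.
June 17, 2005 is a Friday and not a day on which the transfer agent is closed, so no extension applies.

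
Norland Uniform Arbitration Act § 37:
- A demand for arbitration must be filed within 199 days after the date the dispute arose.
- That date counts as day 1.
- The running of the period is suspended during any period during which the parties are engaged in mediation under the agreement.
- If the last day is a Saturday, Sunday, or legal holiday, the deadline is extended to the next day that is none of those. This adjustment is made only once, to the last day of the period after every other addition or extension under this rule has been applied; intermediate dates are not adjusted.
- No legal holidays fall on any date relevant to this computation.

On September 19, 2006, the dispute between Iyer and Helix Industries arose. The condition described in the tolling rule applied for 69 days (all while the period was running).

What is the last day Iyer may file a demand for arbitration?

Counting September 19, 2006 as day 1, day 199 is April 5, 2007.
Tolling adds 69 days: April 5, 2007 + 69 days = June 13, 2007.
June 13, 2007 is a Wednesday and not a legal holiday, so no extension applies.

June 13, 2007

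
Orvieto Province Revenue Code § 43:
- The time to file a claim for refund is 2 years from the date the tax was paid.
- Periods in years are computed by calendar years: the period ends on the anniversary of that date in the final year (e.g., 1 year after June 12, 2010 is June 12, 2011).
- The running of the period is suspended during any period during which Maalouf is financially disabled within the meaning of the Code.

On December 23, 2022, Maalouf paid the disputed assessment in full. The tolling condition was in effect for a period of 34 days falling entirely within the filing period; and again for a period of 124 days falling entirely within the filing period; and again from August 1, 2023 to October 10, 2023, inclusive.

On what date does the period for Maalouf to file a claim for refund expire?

2 years after December 23, 2022 is December 23, 2024.
Tolling adds 34 days: December 23, 2024 + 34 days = January 26, 2025.
Tolling adds 124 days: January 26, 2025 + 124 days = May 30, 2025.
From August 1, 2023 through October 10, 2023 inclusive is 71 days; tolling adds 71 days: May 30, 2025 + 71 days = August 9, 2025.

August 9, 2025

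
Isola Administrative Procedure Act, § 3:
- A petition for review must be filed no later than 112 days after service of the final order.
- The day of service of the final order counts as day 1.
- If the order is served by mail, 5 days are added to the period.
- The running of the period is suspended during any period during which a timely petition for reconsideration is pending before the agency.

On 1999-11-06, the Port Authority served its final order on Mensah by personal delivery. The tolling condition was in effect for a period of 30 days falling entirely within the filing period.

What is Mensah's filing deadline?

March 26, 2000

Counting 1999-11-06 as day 1, day 112 is February 25, 2000.
Service was not by mail, so no mail extension applies.
Tolling adds 30 days: February 25, 2000 + 30 days = March 26, 2000.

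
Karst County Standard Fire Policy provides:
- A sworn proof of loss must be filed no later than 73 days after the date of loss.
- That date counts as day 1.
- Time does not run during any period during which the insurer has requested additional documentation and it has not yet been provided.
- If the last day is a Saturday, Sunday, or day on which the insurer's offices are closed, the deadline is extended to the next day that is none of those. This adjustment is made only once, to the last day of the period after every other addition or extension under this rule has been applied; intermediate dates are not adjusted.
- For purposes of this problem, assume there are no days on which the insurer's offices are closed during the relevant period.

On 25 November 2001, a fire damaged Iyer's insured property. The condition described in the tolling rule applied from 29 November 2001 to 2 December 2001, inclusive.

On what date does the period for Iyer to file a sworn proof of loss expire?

Counting 25 November 2001 as day 1, day 73 is February 5, 2002.
From November 29, 2001 through December 2, 2001 inclusive is 4 days; tolling adds 4 days: February 5, 2002 + 4 days = February 9, 2002.
February 9, 2002 is Saturday; February 10, 2002 is Sunday. The next qualifying day is February 11, 2002.

February 11, 2002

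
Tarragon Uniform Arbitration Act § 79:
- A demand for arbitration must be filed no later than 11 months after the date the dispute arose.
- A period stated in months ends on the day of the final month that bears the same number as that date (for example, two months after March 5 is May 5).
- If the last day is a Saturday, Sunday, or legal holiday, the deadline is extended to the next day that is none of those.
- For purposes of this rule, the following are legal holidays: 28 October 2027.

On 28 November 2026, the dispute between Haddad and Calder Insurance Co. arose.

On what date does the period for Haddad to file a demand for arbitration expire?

11 months after 28 November 2026 is October 28, 2027.
October 28, 2027 is a listed holiday. The next qualifying day is October 29, 2027.

October 29, 2027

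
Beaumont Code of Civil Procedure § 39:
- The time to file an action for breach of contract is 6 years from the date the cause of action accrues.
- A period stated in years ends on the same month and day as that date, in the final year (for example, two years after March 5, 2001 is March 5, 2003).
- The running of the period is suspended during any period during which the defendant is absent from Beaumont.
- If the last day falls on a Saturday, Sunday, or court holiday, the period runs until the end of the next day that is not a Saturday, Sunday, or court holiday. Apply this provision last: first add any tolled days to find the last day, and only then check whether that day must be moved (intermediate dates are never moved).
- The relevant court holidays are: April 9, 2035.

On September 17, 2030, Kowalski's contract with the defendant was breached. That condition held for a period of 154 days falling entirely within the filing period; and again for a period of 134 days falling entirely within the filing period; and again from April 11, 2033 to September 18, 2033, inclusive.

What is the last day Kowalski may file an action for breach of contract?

6 years after September 17, 2030 is September 17, 2036.
Tolling adds 154 days: September 17, 2036 + 154 days = February 18, 2037.
Tolling adds 134 days: February 18, 2037 + 134 days = July 2, 2037.
From April 11, 2033 through September 18, 2033 inclusive is 161 days; tolling adds 161 days: July 2, 2037 + 161 days = December 10, 2037.
December 10, 2037 is a Thursday and not a court holiday, so no extension applies.

December 10, 2037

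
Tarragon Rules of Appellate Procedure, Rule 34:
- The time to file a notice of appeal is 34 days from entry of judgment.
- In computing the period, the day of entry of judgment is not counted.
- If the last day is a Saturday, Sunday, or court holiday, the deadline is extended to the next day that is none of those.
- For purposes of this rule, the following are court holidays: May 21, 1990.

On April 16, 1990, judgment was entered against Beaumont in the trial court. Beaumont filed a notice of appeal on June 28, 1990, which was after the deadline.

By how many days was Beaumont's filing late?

34 days after April 16, 1990 is May 20, 1990.
May 20, 1990 is Sunday; May 21, 1990 is a listed holiday. The next qualifying day is May 22, 1990.
The deadline is May 22, 1990; from May 22, 1990 to June 28, 1990 is 37 days.

37 days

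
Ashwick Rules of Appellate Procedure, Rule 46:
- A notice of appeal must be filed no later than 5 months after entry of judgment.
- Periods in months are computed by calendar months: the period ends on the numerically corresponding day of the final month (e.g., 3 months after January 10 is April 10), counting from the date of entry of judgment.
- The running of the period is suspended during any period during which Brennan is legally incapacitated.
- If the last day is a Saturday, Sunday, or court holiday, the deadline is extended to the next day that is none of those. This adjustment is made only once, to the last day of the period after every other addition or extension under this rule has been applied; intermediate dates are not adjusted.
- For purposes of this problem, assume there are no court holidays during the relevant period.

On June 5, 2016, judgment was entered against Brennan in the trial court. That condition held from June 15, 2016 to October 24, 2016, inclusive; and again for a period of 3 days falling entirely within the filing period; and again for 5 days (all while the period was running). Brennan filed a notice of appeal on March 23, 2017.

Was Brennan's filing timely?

5 months after June 5, 2016 is November 5, 2016.
From June 15, 2016 through October 24, 2016 inclusive is 132 days; tolling adds 132 days: November 5, 2016 + 132 days = March 17, 2017.
Tolling adds 3 days: March 17, 2017 + 3 days = March 20, 2017.
Tolling adds 5 days: March 20, 2017 + 5 days = March 25, 2017.
March 25, 2017 is Saturday; March 26, 2017 is Sunday. The next qualifying day is March 27, 2017.
The deadline is March 27, 2017; the filing on March 23, 2017 is on or before that date.

Yes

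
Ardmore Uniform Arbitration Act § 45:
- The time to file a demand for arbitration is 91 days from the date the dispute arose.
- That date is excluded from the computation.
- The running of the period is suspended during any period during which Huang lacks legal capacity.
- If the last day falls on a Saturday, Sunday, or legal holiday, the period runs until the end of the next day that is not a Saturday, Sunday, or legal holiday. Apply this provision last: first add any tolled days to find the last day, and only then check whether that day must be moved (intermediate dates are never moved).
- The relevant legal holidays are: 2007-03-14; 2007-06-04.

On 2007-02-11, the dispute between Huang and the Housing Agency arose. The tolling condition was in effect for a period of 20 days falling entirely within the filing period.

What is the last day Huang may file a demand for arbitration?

91 days after 2007-02-11 is May 13, 2007.
Tolling adds 20 days: May 13, 2007 + 20 days = June 2, 2007.
June 2, 2007 is Saturday; June 3, 2007 is Sunday; June 4, 2007 is a listed holiday. The next qualifying day is June 5, 2007.

June 5, 2007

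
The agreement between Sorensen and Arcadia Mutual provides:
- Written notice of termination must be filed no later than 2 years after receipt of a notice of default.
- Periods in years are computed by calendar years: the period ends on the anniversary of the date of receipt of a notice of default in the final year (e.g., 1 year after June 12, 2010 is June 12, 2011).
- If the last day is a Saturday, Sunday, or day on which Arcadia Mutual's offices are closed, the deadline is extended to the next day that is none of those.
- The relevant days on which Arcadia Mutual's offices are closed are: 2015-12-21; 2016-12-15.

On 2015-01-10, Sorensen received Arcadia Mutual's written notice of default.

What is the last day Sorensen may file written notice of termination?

2 years after 2015-01-10 is January 10, 2017.
January 10, 2017 is a Tuesday and not a day on which Arcadia Mutual's offices are closed, so no extension applies.

January 10, 2017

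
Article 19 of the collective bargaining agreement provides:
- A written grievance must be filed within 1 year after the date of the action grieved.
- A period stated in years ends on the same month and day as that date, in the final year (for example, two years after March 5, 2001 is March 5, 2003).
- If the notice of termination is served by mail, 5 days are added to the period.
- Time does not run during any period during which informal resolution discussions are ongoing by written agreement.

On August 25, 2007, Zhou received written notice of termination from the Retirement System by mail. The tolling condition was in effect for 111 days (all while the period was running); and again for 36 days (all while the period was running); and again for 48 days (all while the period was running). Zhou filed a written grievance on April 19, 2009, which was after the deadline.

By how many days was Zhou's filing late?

37 days

1 year after August 25, 2007 is August 25, 2008.
Service was by mail, adding 5 days: August 25, 2008 + 5 days = August 30, 2008.
Tolling adds 111 days: August 30, 2008 + 111 days = December 19, 2008.
Tolling adds 36 days: December 19, 2008 + 36 days = January 24, 2009.
Tolling adds 48 days: January 24, 2009 + 48 days = March 13, 2009.
The deadline is March 13, 2009; from March 13, 2009 to April 19, 2009 is 37 days.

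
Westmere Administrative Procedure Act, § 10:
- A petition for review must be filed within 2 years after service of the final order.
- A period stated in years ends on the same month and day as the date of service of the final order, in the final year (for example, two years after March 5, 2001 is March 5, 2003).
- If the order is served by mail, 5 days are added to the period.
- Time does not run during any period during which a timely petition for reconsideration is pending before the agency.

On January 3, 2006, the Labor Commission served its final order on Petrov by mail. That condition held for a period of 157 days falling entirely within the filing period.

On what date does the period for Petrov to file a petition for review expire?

June 13, 2008

2 years after January 3, 2006 is January 3, 2008.
Service was by mail, adding 5 days: January 3, 2008 + 5 days = January 8, 2008.
Tolling adds 157 days: January 8, 2008 + 157 days = June 13, 2008.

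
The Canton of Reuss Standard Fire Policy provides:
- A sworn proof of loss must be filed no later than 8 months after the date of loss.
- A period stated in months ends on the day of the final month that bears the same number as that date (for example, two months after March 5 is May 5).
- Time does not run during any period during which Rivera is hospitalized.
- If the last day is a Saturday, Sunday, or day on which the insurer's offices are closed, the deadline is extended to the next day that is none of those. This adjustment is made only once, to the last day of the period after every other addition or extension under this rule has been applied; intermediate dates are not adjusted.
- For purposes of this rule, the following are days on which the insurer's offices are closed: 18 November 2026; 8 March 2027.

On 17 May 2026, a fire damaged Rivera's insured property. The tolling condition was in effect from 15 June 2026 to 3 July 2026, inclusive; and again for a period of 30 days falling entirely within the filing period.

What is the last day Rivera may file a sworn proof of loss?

March 9, 2027

8 months after 17 May 2026 is January 17, 2027.
From June 15, 2026 through July 3, 2026 inclusive is 19 days; tolling adds 19 days: January 17, 2027 + 19 days = February 5, 2027.
Tolling adds 30 days: February 5, 2027 + 30 days = March 7, 2027.
March 7, 2027 is Sunday; March 8, 2027 is a listed holiday. The next qualifying day is March 9, 2027.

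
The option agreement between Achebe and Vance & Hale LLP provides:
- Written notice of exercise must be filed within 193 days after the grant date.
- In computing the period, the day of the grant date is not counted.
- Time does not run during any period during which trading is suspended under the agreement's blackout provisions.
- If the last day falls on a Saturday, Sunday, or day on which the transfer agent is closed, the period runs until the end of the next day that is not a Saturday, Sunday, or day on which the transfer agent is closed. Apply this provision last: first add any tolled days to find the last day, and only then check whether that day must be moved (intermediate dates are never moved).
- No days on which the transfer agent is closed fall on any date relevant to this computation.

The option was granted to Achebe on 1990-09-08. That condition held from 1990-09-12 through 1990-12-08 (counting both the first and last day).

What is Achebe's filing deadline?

193 days after 1990-09-08 is March 20, 1991.
From September 12, 1990 through December 8, 1990 inclusive is 88 days; tolling adds 88 days: March 20, 1991 + 88 days = June 16, 1991.
June 16, 1991 is Sunday. The next qualifying day is June 17, 1991.

June 17, 1991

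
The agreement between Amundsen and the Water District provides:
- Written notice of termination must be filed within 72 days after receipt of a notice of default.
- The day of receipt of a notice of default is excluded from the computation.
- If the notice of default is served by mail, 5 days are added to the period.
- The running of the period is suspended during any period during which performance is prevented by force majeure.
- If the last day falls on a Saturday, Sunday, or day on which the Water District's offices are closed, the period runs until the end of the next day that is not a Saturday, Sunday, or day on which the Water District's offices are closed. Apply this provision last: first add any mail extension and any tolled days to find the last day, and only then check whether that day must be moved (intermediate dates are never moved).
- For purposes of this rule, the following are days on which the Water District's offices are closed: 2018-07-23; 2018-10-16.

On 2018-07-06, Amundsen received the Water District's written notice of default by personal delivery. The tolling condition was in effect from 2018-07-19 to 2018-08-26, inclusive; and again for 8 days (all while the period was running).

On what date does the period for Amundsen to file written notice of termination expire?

November 2, 2018

72 days after 2018-07-06 is September 16, 2018.
Service was not by mail, so no mail extension applies.
From July 19, 2018 through August 26, 2018 inclusive is 39 days; tolling adds 39 days: September 16, 2018 + 39 days = October 25, 2018.
Tolling adds 8 days: October 25, 2018 + 8 days = November 2, 2018.
November 2, 2018 is a Friday and not a day on which the Water District's offices are closed, so no extension applies.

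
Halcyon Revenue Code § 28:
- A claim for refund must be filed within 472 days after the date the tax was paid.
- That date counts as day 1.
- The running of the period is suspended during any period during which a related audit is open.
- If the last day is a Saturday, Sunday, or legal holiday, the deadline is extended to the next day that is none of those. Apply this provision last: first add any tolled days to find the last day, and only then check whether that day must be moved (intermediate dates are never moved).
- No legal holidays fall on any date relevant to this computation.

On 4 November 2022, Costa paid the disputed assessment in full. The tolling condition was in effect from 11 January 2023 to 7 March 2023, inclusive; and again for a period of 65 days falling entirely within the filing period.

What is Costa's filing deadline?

Counting 4 November 2022 as day 1, day 472 is February 18, 2024.
From January 11, 2023 through March 7, 2023 inclusive is 56 days; tolling adds 56 days: February 18, 2024 + 56 days = April 14, 2024.
Tolling adds 65 days: April 14, 2024 + 65 days = June 18, 2024.
June 18, 2024 is a Tuesday and not a legal holiday, so no extension applies.

June 18, 2024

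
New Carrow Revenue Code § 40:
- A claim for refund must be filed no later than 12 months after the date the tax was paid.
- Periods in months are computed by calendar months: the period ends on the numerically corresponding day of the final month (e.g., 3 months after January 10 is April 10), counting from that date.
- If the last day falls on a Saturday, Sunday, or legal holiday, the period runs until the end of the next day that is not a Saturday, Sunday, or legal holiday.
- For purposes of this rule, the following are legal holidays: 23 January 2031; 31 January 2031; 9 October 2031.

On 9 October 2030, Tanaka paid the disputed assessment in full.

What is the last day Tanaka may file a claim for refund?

12 months after 9 October 2030 is October 9, 2031.
October 9, 2031 is a listed holiday. The next qualifying day is October 10, 2031.

October 10, 2031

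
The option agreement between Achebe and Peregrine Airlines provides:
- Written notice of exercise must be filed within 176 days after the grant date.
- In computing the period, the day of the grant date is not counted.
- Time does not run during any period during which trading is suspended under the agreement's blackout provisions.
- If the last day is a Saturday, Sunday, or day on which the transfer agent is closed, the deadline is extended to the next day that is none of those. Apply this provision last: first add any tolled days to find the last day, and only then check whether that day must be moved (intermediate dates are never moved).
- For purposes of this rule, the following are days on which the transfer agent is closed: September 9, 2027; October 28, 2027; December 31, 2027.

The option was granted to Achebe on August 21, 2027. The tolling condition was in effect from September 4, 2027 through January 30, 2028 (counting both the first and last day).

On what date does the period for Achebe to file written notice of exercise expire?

July 11, 2028

176 days after August 21, 2027 is February 13, 2028.
From September 4, 2027 through January 30, 2028 inclusive is 149 days; tolling adds 149 days: February 13, 2028 + 149 days = July 11, 2028.
July 11, 2028 is a Tuesday and not a day on which the transfer agent is closed, so no extension applies.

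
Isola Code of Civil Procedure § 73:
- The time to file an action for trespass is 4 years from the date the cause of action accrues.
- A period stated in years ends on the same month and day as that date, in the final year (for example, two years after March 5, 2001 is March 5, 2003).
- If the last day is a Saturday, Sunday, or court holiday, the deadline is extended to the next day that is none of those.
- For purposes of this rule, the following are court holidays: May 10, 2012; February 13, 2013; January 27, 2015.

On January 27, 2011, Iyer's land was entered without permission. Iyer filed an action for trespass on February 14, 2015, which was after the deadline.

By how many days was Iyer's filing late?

4 years after January 27, 2011 is January 27, 2015.
January 27, 2015 is a listed holiday. The next qualifying day is January 28, 2015.
The deadline is January 28, 2015; from January 28, 2015 to February 14, 2015 is 17 days.

17 days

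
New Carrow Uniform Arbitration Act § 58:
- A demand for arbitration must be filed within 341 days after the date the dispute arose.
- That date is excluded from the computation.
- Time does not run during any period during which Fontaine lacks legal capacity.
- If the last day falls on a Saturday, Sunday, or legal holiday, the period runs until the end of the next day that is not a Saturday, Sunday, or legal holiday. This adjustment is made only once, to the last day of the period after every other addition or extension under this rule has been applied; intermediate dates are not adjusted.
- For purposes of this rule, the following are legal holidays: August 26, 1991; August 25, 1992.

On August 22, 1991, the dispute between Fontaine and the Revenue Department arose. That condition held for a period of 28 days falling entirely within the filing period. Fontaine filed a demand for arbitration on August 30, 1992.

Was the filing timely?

No

341 days after August 22, 1991 is July 28, 1992.
Tolling adds 28 days: July 28, 1992 + 28 days = August 25, 1992.
August 25, 1992 is a listed holiday. The next qualifying day is August 26, 1992.
The deadline is August 26, 1992; the filing on August 30, 1992 is after that date.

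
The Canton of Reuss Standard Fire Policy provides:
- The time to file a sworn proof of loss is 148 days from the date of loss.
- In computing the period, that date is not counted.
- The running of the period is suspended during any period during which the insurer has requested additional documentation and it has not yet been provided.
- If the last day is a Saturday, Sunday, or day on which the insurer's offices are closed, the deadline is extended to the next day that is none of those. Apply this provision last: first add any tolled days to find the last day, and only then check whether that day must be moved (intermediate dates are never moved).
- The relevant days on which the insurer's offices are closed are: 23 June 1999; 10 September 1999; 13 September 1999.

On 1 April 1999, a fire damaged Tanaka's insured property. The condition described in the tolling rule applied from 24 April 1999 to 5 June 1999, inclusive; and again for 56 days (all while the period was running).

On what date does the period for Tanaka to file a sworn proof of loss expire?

148 days after 1 April 1999 is August 27, 1999.
From April 24, 1999 through June 5, 1999 inclusive is 43 days; tolling adds 43 days: August 27, 1999 + 43 days = October 9, 1999.
Tolling adds 56 days: October 9, 1999 + 56 days = December 4, 1999.
December 4, 1999 is Saturday; December 5, 1999 is Sunday. The next qualifying day is December 6, 1999.

December 6, 1999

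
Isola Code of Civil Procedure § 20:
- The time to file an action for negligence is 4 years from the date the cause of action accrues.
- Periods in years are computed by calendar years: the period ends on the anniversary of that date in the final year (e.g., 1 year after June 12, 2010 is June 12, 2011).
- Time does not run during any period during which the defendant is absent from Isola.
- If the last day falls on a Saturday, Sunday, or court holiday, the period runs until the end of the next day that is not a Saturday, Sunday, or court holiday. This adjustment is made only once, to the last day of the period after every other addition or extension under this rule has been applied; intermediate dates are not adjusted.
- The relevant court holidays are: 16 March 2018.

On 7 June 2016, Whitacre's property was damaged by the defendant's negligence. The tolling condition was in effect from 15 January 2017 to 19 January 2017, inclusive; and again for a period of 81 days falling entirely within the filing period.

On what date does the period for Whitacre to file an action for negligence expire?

September 1, 2020

4 years after 7 June 2016 is June 7, 2020.
From January 15, 2017 through January 19, 2017 inclusive is 5 days; tolling adds 5 days: June 7, 2020 + 5 days = June 12, 2020.
Tolling adds 81 days: June 12, 2020 + 81 days = September 1, 2020.
September 1, 2020 is a Tuesday and not a court holiday, so no extension applies.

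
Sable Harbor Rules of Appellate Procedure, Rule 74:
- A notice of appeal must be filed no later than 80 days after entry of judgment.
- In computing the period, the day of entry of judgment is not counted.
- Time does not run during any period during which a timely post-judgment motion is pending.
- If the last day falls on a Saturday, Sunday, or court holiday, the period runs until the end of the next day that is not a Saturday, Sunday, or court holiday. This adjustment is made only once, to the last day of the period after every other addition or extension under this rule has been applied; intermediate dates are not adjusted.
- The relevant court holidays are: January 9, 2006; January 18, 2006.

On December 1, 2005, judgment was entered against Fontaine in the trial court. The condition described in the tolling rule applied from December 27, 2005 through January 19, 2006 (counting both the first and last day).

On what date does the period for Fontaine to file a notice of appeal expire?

March 15, 2006

80 days after December 1, 2005 is February 19, 2006.
From December 27, 2005 through January 19, 2006 inclusive is 24 days; tolling adds 24 days: February 19, 2006 + 24 days = March 15, 2006.
March 15, 2006 is a Wednesday and not a court holiday, so no extension applies.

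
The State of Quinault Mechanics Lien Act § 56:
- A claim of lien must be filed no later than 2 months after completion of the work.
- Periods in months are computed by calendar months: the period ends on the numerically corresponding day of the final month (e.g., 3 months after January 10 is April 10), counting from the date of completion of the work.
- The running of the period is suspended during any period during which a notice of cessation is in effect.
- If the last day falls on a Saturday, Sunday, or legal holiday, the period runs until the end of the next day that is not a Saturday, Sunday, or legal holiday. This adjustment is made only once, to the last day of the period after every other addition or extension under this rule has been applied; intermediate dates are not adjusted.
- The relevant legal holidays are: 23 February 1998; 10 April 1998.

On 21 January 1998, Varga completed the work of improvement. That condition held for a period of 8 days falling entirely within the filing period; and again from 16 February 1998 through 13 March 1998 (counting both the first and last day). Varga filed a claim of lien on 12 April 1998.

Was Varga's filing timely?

Yes

2 months after 21 January 1998 is March 21, 1998.
Tolling adds 8 days: March 21, 1998 + 8 days = March 29, 1998.
From February 16, 1998 through March 13, 1998 inclusive is 26 days; tolling adds 26 days: March 29, 1998 + 26 days = April 24, 1998.
April 24, 1998 is a Friday and not a legal holiday, so no extension applies.
The deadline is April 24, 1998; the filing on April 12, 1998 is on or before that date.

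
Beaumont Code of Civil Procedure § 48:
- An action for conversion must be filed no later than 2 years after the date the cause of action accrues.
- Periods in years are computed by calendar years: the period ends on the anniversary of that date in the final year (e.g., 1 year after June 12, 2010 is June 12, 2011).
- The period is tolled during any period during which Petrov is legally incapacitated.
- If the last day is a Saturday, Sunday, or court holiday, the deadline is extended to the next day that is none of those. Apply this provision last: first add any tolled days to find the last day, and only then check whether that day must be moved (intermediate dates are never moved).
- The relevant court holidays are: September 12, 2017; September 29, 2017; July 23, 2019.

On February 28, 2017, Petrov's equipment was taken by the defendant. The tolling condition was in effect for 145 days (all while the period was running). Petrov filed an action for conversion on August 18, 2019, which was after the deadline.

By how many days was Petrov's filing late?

25 days

2 years after February 28, 2017 is February 28, 2019.
Tolling adds 145 days: February 28, 2019 + 145 days = July 23, 2019.
July 23, 2019 is a listed holiday. The next qualifying day is July 24, 2019.
The deadline is July 24, 2019; from July 24, 2019 to August 18, 2019 is 25 days.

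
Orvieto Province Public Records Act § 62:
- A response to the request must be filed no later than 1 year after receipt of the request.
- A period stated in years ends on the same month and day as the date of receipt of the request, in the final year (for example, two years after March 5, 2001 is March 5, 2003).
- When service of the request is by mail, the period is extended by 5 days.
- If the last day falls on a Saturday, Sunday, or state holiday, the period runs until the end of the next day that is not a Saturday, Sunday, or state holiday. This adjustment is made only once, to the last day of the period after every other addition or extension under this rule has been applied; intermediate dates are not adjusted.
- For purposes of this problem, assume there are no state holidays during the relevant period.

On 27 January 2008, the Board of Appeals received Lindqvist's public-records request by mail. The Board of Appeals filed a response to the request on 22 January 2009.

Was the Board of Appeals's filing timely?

Yes

1 year after 27 January 2008 is January 27, 2009.
Service was by mail, adding 5 days: January 27, 2009 + 5 days = February 1, 2009.
February 1, 2009 is Sunday. The next qualifying day is February 2, 2009.
The deadline is February 2, 2009; the filing on January 22, 2009 is on or before that date.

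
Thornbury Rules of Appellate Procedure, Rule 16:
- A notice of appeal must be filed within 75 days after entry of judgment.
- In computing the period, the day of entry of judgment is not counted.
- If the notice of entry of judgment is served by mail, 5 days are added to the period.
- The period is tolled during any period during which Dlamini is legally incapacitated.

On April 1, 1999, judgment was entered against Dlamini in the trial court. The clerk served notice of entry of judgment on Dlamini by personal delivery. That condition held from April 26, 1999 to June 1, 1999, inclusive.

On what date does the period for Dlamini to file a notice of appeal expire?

July 22, 1999

75 days after April 1, 1999 is June 15, 1999.
Service was not by mail, so no mail extension applies.
From April 26, 1999 through June 1, 1999 inclusive is 37 days; tolling adds 37 days: June 15, 1999 + 37 days = July 22, 1999.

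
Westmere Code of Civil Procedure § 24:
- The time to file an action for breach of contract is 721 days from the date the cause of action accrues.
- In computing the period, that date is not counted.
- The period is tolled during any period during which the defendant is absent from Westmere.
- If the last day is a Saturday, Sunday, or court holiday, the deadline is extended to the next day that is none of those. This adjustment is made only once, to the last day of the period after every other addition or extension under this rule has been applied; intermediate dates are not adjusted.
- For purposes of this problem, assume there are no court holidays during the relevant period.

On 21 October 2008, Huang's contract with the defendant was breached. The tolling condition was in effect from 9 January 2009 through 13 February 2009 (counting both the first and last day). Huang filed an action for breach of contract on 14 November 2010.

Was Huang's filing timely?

721 days after 21 October 2008 is October 12, 2010.
From January 9, 2009 through February 13, 2009 inclusive is 36 days; tolling adds 36 days: October 12, 2010 + 36 days = November 17, 2010.
November 17, 2010 is a Wednesday and not a court holiday, so no extension applies.
The deadline is November 17, 2010; the filing on November 14, 2010 is on or before that date.

Yes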